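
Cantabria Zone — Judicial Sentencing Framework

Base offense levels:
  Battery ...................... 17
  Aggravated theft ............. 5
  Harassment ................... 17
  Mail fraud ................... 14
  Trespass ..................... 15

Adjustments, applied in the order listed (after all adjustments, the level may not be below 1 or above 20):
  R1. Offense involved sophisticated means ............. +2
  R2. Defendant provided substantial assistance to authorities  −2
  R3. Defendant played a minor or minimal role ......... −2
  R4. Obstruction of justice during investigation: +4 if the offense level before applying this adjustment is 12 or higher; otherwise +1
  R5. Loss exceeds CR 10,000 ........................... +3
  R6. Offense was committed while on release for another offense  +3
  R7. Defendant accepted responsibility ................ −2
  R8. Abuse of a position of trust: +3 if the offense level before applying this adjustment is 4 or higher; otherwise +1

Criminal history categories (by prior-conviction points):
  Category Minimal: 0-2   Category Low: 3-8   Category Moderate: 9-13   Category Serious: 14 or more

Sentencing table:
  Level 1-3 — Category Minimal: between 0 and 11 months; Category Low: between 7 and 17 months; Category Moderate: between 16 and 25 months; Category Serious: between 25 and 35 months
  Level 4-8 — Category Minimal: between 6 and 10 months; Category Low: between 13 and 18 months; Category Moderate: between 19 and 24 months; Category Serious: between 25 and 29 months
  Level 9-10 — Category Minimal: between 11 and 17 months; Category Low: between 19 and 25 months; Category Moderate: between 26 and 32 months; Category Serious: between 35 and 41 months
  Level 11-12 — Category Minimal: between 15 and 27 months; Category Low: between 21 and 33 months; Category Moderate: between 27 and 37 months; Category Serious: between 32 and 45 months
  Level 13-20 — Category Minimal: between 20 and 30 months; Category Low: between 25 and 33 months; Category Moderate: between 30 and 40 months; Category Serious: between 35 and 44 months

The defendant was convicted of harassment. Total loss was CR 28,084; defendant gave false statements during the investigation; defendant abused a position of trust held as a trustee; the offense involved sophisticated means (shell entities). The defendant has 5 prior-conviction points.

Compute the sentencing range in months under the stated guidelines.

Base offense level for harassment: 17.
R1 applies: 17 + 2 = 19.
R4 applies (level before this adjustment is 19 ≥ 12, so +4): 19 + 4 = 23.
R5 applies: 23 + 3 = 26.
R6 does not apply.
R7 does not apply.
R8 applies (level before this adjustment is 26 ≥ 4, so +3): 26 + 3 = 29.
Level 29 exceeds the maximum of 20; capped at 20.
Final offense level: 20.
Criminal history: 5 prior points → Category Low (3-8).
Level 20 falls in the 13-20 band.
Grid: Level 13-20 × Category Low = 25-33 months.

25-33 months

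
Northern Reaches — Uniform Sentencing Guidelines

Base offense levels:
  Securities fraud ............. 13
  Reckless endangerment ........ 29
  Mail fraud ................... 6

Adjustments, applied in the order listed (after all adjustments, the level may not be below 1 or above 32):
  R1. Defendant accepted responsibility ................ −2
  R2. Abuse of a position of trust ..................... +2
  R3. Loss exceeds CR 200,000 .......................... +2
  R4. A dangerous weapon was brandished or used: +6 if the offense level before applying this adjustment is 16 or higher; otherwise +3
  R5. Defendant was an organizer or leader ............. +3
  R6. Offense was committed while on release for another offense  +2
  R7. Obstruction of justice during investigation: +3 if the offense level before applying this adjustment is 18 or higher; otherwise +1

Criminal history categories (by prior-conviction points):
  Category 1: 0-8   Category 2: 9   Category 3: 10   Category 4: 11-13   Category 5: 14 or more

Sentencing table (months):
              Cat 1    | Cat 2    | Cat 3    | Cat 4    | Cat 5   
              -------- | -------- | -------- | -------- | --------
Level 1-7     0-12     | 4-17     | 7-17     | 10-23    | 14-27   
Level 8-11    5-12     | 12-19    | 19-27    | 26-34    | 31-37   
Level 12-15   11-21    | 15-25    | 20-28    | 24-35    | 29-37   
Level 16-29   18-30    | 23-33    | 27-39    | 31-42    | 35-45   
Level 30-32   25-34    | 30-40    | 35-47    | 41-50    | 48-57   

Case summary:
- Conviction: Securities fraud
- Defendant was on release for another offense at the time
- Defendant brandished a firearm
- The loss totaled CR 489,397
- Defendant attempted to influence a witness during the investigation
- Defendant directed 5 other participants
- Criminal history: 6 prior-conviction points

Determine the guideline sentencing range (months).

Base offense level for securities fraud: 13.
R1 does not apply.
R2 does not apply.
R3 applies: 13 + 2 = 15.
R4 applies (level before this adjustment is 15 < 16, so +3): 15 + 3 = 18.
R5 applies: 18 + 3 = 21.
R6 applies: 21 + 2 = 23.
R7 applies (level before this adjustment is 23 ≥ 18, so +3): 23 + 3 = 26.
Final offense level: 26.
Criminal history: 6 prior points → Category 1 (0-8).
Level 26 falls in the 16-29 band.
Grid: Level 16-29 × Category 1 = 18-30 months.

18-30 months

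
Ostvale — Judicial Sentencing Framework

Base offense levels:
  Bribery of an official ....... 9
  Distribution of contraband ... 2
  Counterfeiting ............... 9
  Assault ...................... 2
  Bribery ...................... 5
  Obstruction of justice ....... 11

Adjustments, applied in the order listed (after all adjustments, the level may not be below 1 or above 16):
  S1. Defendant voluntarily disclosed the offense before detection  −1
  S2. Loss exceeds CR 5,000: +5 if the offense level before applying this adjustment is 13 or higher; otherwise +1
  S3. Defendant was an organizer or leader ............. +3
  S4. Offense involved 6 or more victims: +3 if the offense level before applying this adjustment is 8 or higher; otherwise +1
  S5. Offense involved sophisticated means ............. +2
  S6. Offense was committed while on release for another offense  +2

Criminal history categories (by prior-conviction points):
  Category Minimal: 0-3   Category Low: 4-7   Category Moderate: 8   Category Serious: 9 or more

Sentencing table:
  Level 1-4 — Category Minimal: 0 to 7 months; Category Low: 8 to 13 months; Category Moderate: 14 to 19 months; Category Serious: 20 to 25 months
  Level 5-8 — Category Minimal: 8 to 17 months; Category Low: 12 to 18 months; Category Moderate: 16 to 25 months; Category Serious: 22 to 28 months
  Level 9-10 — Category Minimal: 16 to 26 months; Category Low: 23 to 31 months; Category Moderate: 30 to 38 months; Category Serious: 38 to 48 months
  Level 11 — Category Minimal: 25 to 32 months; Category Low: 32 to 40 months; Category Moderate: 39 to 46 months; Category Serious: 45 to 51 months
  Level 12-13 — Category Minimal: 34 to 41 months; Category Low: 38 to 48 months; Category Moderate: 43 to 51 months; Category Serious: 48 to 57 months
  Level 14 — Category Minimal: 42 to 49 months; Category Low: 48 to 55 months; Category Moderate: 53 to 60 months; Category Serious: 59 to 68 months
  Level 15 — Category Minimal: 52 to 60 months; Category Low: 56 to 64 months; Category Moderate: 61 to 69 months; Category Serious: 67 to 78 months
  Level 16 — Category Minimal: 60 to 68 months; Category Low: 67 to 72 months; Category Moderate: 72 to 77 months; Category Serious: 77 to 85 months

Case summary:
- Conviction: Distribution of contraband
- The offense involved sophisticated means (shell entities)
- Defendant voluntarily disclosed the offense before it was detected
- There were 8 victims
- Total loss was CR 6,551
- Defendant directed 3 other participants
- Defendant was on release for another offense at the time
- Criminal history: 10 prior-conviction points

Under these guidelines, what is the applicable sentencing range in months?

38-48 months

Base offense level for distribution of contraband: 2.
S1 applies: 2 − 1 = 1.
S2 applies (level before this adjustment is 1 < 13, so +1): 1 + 1 = 2.
S3 applies: 2 + 3 = 5.
S4 applies (level before this adjustment is 5 < 8, so +1): 5 + 1 = 6.
S5 applies: 6 + 2 = 8.
S6 applies: 8 + 2 = 10.
Final offense level: 10.
Criminal history: 10 prior points → Category Serious (9+).
Level 10 falls in the 9-10 band.
Grid: Level 9-10 × Category Serious = 38-48 months.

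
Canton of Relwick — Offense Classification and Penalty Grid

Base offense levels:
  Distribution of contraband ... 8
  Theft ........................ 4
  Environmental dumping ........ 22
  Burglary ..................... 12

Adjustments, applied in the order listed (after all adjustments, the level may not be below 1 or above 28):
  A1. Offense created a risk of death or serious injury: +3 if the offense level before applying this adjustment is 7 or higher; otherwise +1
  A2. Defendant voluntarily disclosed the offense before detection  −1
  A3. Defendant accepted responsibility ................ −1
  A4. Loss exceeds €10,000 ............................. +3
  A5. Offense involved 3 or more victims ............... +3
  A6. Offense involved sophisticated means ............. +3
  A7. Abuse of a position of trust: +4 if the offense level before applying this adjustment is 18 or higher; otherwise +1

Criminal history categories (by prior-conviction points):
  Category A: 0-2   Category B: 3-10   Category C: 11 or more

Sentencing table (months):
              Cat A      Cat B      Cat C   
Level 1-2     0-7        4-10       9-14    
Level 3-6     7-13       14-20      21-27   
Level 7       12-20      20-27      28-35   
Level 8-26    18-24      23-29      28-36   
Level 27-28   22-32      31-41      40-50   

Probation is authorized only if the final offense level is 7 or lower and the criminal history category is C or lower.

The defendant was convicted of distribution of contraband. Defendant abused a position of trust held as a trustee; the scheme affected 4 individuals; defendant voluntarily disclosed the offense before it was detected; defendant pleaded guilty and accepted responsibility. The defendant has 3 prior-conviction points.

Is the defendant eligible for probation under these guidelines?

No

Base offense level for distribution of contraband: 8.
A1 does not apply.
A2 applies: 8 − 1 = 7.
A3 applies: 7 − 1 = 6.
A5 applies: 6 + 3 = 9.
A7 applies (level before this adjustment is 9 < 18, so +1): 9 + 1 = 10.
Final offense level: 10.
Criminal history: 3 prior points → Category B (3-10).
Level 10 falls in the 8-26 band.
Grid: Level 8-26 × Category B = 23-29 months.
Probation check: level 10 > 7 and category B ≤ C → not eligible.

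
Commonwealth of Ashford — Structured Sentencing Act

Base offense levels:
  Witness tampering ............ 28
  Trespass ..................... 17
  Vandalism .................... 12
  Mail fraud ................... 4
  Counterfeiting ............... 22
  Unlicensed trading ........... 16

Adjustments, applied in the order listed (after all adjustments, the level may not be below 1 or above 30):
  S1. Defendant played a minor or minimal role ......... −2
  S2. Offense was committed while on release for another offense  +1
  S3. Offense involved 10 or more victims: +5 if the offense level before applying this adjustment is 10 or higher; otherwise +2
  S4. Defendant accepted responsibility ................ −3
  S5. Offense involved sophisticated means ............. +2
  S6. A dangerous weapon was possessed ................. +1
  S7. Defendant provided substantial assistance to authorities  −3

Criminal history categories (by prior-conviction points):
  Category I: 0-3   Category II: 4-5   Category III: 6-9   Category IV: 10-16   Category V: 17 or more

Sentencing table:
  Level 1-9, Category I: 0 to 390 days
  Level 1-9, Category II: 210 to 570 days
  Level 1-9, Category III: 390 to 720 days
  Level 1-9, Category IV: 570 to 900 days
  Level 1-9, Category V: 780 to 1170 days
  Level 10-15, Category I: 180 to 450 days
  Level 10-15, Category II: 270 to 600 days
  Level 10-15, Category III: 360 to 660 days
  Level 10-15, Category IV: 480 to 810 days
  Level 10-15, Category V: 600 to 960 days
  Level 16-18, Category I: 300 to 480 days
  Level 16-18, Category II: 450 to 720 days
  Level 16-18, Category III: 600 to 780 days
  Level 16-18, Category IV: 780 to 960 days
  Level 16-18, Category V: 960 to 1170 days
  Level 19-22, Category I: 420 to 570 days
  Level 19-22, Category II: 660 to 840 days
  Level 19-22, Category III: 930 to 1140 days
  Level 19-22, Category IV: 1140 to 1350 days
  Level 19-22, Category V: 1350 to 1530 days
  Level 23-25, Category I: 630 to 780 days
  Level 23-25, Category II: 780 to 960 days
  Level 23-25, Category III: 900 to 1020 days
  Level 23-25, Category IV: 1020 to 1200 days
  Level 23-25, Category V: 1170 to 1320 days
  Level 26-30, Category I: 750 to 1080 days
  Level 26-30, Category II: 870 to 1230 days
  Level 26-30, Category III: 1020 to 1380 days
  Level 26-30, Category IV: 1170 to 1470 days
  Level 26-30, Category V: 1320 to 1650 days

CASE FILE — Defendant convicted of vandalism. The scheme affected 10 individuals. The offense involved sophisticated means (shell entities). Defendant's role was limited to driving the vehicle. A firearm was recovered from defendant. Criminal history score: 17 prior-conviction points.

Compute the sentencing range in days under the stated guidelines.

Base offense level for vandalism: 12.
S1 applies: 12 − 2 = 10.
S2 does not apply.
S3 applies (level before this adjustment is 10 ≥ 10, so +5): 10 + 5 = 15.
S5 applies: 15 + 2 = 17.
S6 applies: 17 + 1 = 18.
Final offense level: 18.
Criminal history: 17 prior points → Category V (17+).
Level 18 falls in the 16-18 band.
Grid: Level 16-18 × Category V = 960-1170 days.

960-1170 days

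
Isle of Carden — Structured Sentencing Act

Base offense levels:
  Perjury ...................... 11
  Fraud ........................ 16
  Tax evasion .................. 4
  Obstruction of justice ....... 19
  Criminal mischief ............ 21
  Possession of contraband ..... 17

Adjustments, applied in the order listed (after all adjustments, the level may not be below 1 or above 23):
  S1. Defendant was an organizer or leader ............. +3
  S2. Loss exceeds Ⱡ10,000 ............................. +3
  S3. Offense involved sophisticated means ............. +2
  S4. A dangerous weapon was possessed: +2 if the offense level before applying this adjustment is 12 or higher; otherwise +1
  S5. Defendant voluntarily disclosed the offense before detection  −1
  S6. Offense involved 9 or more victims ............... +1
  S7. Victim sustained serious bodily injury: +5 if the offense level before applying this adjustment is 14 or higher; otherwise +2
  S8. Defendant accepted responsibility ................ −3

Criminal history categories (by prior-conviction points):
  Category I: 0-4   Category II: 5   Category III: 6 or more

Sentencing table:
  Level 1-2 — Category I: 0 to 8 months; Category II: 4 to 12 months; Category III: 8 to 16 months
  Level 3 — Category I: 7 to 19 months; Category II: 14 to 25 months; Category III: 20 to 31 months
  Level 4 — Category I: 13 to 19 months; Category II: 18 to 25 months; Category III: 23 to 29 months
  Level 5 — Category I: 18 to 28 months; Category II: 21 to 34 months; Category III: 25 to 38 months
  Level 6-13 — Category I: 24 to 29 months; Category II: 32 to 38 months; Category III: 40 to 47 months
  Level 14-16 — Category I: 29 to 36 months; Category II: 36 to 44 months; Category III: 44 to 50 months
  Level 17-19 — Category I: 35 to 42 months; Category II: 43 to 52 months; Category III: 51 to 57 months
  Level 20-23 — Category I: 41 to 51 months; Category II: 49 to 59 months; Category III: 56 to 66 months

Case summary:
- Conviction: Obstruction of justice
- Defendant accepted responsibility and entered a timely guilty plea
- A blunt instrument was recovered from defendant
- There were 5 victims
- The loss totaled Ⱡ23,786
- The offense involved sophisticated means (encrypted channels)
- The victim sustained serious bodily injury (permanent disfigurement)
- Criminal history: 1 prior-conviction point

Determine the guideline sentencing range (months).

Base offense level for obstruction of justice: 19.
S1 does not apply.
S2 applies: 19 + 3 = 22.
S3 applies: 22 + 2 = 24.
S4 applies (level before this adjustment is 24 ≥ 12, so +2): 24 + 2 = 26.
S5 does not apply.
S6 does not apply.
S7 applies (level before this adjustment is 26 ≥ 14, so +5): 26 + 5 = 31.
S8 applies: 31 − 3 = 28.
Level 28 exceeds the maximum of 23; capped at 23.
Final offense level: 23.
Criminal history: 1 prior point → Category I (0-4).
Level 23 falls in the 20-23 band.
Grid: Level 20-23 × Category I = 41-51 months.

41-51 months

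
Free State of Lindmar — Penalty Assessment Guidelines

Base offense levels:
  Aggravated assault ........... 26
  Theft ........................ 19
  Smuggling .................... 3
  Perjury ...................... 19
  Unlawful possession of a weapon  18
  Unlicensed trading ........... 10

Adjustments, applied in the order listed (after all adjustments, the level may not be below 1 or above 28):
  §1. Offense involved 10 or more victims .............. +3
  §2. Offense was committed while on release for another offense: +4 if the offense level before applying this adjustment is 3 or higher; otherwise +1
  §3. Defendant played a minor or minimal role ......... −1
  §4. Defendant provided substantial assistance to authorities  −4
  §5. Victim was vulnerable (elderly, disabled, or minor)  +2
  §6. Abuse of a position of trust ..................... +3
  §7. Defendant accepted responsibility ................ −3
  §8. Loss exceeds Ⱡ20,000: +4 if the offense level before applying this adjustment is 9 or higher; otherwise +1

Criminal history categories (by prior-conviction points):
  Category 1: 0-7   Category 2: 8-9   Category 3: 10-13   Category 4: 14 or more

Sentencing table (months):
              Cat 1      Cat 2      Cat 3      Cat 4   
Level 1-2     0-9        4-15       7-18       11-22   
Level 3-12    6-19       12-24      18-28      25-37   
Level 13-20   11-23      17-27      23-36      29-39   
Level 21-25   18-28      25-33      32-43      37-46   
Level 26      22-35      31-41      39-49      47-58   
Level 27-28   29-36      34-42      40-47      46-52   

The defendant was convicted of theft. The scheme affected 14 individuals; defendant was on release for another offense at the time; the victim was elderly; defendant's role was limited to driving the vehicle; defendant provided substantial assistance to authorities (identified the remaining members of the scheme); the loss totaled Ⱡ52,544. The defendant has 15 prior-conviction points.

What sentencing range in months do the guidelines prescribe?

Base offense level for theft: 19.
§1 applies: 19 + 3 = 22.
§2 applies (level before this adjustment is 22 ≥ 3, so +4): 22 + 4 = 26.
§3 applies: 26 − 1 = 25.
§4 applies: 25 − 4 = 21.
§5 applies: 21 + 2 = 23.
§6 does not apply.
§7 does not apply.
§8 applies (level before this adjustment is 23 ≥ 9, so +4): 23 + 4 = 27.
Final offense level: 27.
Criminal history: 15 prior points → Category 4 (14+).
Level 27 falls in the 27-28 band.
Grid: Level 27-28 × Category 4 = 46-52 months.

46-52 months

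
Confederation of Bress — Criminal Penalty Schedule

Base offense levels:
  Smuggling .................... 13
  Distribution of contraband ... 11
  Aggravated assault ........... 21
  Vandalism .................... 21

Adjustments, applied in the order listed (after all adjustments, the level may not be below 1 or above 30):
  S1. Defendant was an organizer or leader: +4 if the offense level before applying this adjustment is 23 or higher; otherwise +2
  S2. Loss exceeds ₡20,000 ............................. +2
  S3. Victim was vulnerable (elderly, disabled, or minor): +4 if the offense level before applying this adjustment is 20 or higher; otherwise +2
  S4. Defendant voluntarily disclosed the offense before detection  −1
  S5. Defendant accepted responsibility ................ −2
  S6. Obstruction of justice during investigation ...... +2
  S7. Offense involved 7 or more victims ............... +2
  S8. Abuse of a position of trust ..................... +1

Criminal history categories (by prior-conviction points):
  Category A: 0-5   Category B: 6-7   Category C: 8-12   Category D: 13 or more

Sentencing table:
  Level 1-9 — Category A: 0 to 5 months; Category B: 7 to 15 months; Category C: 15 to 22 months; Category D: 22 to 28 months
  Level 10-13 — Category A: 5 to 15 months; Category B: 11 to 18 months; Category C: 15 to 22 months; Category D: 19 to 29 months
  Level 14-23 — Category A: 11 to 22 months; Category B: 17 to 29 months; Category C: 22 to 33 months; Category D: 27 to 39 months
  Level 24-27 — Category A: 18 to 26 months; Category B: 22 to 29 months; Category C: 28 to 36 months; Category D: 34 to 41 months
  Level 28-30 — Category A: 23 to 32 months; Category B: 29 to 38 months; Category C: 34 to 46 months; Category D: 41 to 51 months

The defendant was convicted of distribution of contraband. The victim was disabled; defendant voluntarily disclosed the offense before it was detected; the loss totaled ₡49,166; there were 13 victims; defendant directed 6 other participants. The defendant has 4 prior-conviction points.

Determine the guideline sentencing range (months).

Base offense level for distribution of contraband: 11.
S1 applies (level before this adjustment is 11 < 23, so +2): 11 + 2 = 13.
S2 applies: 13 + 2 = 15.
S3 applies (level before this adjustment is 15 < 20, so +2): 15 + 2 = 17.
S4 applies: 17 − 1 = 16.
S5 does not apply.
S6 does not apply.
S7 applies: 16 + 2 = 18.
S8 does not apply.
Final offense level: 18.
Criminal history: 4 prior points → Category A (0-5).
Level 18 falls in the 14-23 band.
Grid: Level 14-23 × Category A = 11-22 months.

11-22 months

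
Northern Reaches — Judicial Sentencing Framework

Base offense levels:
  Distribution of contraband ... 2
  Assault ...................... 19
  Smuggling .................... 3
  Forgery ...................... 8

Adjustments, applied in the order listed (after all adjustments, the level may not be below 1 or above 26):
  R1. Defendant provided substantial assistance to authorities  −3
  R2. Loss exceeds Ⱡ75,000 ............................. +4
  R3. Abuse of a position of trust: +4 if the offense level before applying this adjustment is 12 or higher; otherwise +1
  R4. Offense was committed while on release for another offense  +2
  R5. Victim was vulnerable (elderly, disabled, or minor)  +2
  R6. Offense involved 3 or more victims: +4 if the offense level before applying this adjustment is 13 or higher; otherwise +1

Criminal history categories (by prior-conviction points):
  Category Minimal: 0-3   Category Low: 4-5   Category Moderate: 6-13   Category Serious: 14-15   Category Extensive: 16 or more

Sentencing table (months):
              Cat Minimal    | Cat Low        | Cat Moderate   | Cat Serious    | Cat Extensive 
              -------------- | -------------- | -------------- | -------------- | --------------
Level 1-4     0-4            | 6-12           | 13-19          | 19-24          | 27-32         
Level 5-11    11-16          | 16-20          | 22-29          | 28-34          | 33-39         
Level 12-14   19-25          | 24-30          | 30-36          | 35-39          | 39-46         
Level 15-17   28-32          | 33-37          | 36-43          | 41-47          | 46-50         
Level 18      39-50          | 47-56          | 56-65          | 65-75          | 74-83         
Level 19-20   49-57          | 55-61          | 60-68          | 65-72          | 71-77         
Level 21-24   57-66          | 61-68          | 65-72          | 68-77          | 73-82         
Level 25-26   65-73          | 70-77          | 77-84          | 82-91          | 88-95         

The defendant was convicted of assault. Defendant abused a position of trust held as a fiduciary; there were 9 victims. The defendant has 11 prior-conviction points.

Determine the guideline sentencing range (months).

Base offense level for assault: 19.
R1 does not apply.
R2 does not apply.
R3 applies (level before this adjustment is 19 ≥ 12, so +4): 19 + 4 = 23.
R5 does not apply.
R6 applies (level before this adjustment is 23 ≥ 13, so +4): 23 + 4 = 27.
Level 27 exceeds the maximum of 26; capped at 26.
Final offense level: 26.
Criminal history: 11 prior points → Category Moderate (6-13).
Level 26 falls in the 25-26 band.
Grid: Level 25-26 × Category Moderate = 77-84 months.

77-84 months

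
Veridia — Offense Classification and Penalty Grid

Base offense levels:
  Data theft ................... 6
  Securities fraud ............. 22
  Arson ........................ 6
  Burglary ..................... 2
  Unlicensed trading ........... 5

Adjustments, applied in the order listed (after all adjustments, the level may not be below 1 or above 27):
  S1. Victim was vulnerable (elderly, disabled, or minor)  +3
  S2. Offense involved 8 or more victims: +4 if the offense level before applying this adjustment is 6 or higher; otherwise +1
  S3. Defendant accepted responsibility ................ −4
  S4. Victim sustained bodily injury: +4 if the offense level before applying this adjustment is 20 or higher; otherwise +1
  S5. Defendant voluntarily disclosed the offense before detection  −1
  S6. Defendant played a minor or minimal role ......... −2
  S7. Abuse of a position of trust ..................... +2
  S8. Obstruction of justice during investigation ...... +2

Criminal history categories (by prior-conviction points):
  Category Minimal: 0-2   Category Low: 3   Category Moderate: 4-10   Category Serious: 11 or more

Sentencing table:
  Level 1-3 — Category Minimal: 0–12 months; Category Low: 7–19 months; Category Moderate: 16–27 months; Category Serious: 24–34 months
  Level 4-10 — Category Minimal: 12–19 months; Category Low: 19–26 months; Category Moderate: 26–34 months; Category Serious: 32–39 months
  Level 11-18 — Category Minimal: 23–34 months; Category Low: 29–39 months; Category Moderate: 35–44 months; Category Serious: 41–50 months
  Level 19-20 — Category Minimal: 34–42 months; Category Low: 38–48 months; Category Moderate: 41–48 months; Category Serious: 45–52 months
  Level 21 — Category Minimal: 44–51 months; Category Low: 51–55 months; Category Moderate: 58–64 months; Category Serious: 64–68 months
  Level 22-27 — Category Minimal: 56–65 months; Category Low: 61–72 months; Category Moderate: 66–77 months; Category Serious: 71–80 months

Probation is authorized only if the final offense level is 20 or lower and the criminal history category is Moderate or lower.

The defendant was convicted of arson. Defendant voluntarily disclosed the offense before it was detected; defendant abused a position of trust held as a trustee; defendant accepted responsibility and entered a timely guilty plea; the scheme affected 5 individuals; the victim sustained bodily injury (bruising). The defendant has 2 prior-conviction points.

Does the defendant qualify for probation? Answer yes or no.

Base offense level for arson: 6.
S1 does not apply.
S3 applies: 6 − 4 = 2.
S4 applies (level before this adjustment is 2 < 20, so +1): 2 + 1 = 3.
S5 applies: 3 − 1 = 2.
S6 does not apply.
S7 applies: 2 + 2 = 4.
S8 does not apply.
Final offense level: 4.
Criminal history: 2 prior points → Category Minimal (0-2).
Level 4 falls in the 4-10 band.
Grid: Level 4-10 × Category Minimal = 12-19 months.
Probation check: level 4 ≤ 20 and category Minimal ≤ Moderate → eligible.

Yes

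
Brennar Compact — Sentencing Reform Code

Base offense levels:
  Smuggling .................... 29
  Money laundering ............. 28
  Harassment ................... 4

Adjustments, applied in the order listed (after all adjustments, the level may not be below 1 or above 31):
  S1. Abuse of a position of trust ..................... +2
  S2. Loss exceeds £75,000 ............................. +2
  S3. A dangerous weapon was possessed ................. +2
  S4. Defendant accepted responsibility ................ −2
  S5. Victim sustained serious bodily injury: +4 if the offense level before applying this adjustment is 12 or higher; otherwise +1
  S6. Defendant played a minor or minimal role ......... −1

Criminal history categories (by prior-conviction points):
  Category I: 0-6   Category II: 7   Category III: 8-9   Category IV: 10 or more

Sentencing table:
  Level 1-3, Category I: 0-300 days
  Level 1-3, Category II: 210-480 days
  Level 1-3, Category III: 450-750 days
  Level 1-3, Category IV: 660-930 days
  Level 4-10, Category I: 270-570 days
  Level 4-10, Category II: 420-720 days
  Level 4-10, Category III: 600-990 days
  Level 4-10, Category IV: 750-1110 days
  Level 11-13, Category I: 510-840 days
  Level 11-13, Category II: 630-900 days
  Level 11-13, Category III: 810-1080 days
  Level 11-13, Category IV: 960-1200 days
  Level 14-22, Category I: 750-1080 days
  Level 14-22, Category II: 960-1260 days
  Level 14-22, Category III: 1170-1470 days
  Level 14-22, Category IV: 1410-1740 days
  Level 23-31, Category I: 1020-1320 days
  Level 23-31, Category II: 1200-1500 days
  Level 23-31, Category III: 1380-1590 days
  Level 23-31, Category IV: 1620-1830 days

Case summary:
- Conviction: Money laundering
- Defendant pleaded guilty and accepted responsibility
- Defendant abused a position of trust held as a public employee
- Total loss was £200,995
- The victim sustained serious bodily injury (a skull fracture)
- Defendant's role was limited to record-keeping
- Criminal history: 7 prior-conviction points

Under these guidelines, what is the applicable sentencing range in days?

Base offense level for money laundering: 28.
S1 applies: 28 + 2 = 30.
S2 applies: 30 + 2 = 32.
S4 applies: 32 − 2 = 30.
S5 applies (level before this adjustment is 30 ≥ 12, so +4): 30 + 4 = 34.
S6 applies: 34 − 1 = 33.
Level 33 exceeds the maximum of 31; capped at 31.
Final offense level: 31.
Criminal history: 7 prior points → Category II (7).
Level 31 falls in the 23-31 band.
Grid: Level 23-31 × Category II = 1200-1500 days.

1200-1500 days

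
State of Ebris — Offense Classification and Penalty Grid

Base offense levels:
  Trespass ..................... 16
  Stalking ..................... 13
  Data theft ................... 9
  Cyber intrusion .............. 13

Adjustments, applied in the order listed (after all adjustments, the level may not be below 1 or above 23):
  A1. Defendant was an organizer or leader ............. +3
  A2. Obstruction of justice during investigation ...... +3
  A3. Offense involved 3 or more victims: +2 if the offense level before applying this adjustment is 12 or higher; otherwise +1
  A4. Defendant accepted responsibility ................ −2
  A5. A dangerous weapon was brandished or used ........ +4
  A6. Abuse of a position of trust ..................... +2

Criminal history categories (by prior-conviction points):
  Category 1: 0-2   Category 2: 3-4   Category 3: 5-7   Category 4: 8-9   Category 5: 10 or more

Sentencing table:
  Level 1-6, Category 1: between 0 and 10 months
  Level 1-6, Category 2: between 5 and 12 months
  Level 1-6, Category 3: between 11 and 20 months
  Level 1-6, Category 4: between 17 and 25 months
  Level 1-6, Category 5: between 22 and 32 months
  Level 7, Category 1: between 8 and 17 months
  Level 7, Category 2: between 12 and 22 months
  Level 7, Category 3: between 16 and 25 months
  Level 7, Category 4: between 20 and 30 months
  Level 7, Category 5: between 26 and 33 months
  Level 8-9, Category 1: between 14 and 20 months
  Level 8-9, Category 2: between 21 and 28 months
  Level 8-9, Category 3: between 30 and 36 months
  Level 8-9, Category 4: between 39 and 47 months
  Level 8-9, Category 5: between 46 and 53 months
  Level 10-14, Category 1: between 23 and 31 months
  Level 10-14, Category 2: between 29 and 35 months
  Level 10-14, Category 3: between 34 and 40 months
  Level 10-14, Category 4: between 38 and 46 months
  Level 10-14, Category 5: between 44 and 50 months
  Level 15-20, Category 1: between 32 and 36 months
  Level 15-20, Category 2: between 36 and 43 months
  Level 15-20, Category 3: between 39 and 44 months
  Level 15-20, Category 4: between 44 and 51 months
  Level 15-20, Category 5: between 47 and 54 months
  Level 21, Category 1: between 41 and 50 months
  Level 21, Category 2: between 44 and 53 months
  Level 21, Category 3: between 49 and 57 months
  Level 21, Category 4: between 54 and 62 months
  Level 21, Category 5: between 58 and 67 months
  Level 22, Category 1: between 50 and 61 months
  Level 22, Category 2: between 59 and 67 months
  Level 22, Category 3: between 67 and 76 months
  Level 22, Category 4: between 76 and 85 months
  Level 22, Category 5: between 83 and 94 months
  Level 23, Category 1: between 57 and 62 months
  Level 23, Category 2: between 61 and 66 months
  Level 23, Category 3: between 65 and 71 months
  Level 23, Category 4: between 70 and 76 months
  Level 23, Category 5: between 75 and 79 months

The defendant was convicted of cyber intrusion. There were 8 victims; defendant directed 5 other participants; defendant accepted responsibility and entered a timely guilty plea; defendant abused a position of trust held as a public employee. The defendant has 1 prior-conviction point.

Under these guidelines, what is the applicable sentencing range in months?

Base offense level for cyber intrusion: 13.
A1 applies: 13 + 3 = 16.
A2 does not apply.
A3 applies (level before this adjustment is 16 ≥ 12, so +2): 16 + 2 = 18.
A4 applies: 18 − 2 = 16.
A5 does not apply.
A6 applies: 16 + 2 = 18.
Final offense level: 18.
Criminal history: 1 prior point → Category 1 (0-2).
Level 18 falls in the 15-20 band.
Grid: Level 15-20 × Category 1 = 32-36 months.

32-36 months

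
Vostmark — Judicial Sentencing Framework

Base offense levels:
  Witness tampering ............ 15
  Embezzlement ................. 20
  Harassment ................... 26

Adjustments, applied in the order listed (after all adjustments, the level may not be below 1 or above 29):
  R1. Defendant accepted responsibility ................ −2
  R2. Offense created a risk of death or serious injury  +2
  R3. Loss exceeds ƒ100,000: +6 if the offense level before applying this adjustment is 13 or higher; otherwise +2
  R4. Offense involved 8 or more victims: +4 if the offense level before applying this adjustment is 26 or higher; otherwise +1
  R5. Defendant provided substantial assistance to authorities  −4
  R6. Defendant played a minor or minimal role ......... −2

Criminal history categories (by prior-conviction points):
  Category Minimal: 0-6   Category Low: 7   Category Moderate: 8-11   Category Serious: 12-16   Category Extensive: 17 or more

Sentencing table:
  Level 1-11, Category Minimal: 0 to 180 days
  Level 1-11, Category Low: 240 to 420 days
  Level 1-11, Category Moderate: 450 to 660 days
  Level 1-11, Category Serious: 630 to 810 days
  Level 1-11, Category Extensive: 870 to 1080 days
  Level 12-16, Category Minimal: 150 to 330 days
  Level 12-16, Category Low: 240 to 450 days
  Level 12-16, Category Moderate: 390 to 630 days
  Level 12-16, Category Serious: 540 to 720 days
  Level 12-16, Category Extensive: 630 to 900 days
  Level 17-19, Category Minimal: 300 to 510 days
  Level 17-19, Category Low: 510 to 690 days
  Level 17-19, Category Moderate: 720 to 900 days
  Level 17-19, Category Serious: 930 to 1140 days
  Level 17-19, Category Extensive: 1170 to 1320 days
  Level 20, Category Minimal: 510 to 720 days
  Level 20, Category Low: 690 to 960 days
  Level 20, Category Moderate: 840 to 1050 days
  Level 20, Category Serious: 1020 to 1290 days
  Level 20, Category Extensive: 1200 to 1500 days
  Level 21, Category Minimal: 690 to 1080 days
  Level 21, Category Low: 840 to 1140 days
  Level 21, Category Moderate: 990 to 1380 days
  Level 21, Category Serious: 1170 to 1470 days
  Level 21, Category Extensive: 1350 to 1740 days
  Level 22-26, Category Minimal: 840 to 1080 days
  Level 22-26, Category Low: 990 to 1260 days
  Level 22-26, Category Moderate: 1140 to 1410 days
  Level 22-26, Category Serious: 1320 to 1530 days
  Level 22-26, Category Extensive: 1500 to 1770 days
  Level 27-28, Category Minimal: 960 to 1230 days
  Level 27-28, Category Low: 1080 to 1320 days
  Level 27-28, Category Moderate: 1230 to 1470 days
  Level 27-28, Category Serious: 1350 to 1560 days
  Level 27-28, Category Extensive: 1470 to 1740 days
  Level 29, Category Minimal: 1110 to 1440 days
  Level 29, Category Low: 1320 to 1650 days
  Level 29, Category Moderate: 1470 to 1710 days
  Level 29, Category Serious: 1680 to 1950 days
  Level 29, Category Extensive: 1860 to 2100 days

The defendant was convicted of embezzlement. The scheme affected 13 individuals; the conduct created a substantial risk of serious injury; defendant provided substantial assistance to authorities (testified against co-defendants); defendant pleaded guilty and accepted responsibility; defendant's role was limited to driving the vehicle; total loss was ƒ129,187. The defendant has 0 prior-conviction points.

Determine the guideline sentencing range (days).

840-1080 days

Base offense level for embezzlement: 20.
R1 applies: 20 − 2 = 18.
R2 applies: 18 + 2 = 20.
R3 applies (level before this adjustment is 20 ≥ 13, so +6): 20 + 6 = 26.
R4 applies (level before this adjustment is 26 ≥ 26, so +4): 26 + 4 = 30.
R5 applies: 30 − 4 = 26.
R6 applies: 26 − 2 = 24.
Final offense level: 24.
Criminal history: 0 prior points → Category Minimal (0-6).
Level 24 falls in the 22-26 band.
Grid: Level 22-26 × Category Minimal = 840-1080 days.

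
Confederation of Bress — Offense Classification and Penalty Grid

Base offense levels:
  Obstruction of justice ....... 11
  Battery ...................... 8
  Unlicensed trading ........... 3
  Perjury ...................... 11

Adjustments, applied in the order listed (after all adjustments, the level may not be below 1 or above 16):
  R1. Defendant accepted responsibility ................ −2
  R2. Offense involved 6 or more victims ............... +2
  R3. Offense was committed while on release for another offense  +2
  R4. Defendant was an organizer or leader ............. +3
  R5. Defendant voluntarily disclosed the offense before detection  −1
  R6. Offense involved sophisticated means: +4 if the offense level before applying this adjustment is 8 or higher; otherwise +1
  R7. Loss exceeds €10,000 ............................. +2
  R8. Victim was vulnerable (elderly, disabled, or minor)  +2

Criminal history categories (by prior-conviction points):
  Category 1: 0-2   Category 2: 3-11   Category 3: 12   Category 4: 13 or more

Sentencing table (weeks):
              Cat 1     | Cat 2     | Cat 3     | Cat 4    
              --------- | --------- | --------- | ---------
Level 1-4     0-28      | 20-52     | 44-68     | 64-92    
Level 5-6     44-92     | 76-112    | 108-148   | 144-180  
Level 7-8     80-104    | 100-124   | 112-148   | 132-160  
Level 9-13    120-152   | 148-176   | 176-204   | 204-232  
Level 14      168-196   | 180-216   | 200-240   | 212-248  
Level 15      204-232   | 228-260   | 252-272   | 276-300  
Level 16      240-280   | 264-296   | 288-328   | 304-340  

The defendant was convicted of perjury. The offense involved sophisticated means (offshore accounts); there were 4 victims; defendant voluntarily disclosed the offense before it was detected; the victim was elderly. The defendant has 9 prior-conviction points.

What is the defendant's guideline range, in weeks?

264-296 weeks

Base offense level for perjury: 11.
R1 does not apply.
R2 does not apply.
R3 does not apply.
R4 does not apply.
R5 applies: 11 − 1 = 10.
R6 applies (level before this adjustment is 10 ≥ 8, so +4): 10 + 4 = 14.
R7 does not apply.
R8 applies: 14 + 2 = 16.
Final offense level: 16.
Criminal history: 9 prior points → Category 2 (3-11).
Level 16 falls in the 16 band.
Grid: Level 16 × Category 2 = 264-296 weeks.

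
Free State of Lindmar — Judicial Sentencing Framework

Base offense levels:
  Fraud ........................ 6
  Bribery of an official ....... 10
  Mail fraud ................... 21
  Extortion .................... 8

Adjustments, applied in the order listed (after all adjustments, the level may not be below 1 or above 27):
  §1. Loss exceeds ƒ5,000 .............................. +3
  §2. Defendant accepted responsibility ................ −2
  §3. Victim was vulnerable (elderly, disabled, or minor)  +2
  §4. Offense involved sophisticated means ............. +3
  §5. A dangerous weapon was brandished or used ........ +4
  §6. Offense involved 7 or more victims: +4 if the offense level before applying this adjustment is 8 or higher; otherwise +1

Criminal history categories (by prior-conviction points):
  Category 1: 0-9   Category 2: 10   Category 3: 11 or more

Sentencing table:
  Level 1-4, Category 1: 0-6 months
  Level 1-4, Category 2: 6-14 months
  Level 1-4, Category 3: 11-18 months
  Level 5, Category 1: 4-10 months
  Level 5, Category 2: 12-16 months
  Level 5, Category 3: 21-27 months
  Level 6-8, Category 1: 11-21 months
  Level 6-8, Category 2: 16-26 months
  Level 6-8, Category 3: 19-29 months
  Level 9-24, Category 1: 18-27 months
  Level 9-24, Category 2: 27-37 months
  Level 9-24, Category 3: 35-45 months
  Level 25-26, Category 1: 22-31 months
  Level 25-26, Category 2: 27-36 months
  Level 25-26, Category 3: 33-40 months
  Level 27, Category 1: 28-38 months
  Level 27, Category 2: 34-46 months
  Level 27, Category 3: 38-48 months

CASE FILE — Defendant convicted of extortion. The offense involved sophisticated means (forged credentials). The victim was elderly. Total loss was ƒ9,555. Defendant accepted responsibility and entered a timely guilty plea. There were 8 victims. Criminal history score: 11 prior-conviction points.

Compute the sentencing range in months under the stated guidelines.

35-45 months

Base offense level for extortion: 8.
§1 applies: 8 + 3 = 11.
§2 applies: 11 − 2 = 9.
§3 applies: 9 + 2 = 11.
§4 applies: 11 + 3 = 14.
§5 does not apply.
§6 applies (level before this adjustment is 14 ≥ 8, so +4): 14 + 4 = 18.
Final offense level: 18.
Criminal history: 11 prior points → Category 3 (11+).
Level 18 falls in the 9-24 band.
Grid: Level 9-24 × Category 3 = 35-45 months.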